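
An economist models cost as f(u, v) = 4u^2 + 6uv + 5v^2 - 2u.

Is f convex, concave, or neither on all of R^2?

convex

f is quadratic, so its Hessian is the constant matrix H = [[8, 6], [6, 10]].
det(H) = 44, tr(H) = 18.
det(H) > 0 and tr(H) > 0, so H is positive definite everywhere: convex.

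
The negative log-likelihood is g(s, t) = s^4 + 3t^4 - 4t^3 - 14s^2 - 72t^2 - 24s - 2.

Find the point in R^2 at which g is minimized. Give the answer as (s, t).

(3, 4)

g(s,t) separates as P(s) + Q(t) − 2, so its minimum is min P + min Q − 2.
P'(s) = 4(s - 3)(s + 1)(s + 2) vanishes at s ∈ {-2, -1, 3}; Q'(t) = 12t(t - 4)(t + 3) vanishes at t ∈ {-3, 0, 4}.
Local minima of P (where P''>0): P(-2)=8, P(3)=-117. Local minima of Q: Q(-3)=-297, Q(4)=-640.
So the global minimum of g is P(3) + Q(4) − 2 = -117 − 640 − 2 = -759, attained at (3, 4).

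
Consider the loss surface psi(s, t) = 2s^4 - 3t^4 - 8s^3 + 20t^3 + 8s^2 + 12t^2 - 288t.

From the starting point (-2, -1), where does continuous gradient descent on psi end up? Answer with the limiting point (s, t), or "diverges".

psi is separable, so gradient descent decouples: s follows -∂psi/∂s, t follows -∂psi/∂t.
∂psi/∂s = 8s(s - 2)(s - 1); at s=-2 this is -192, so s increases.
∂psi/∂t = -12(t - 4)(t - 3)(t + 2); at t=-1 this is -240, so t increases.
s converges to its nearest critical value 0 (a local min of the s-part); t converges to 3. The iterate converges to (0, 3).

(0, 3)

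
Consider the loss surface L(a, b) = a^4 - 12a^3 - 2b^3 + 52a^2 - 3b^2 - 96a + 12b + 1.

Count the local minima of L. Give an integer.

2

L separates as a function of a plus a function of b, so ∇L=0 decouples.
∂L/∂a = 4(a - 4)(a - 3)(a - 2) = 0 at a ∈ {2, 3, 4}; ∂L/∂b = -6(b - 1)(b + 2) = 0 at b ∈ {-2, 1}.
The Hessian is diagonal: diag(L_aa, L_bb). Second derivatives: L_aa(2)=8, L_aa(3)=-4, L_aa(4)=8; L_bb(-2)=18, L_bb(1)=-18.
Local minima occur where both diagonal entries positive: (2, -2), (4, -2). Count: 2.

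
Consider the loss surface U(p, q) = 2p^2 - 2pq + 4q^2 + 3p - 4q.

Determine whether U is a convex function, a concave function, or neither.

U is quadratic, so its Hessian is the constant matrix H = [[4, -2], [-2, 8]].
det(H) = 28, tr(H) = 12.
det(H) > 0 and tr(H) > 0, so H is positive definite everywhere: convex.

convex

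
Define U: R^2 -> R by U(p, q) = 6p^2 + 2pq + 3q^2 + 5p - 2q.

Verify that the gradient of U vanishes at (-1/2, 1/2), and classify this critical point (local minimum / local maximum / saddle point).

∇U = (12p + 2q + 5, 2p + 6q - 2); substituting (-1/2, 1/2) gives ∇U = (0, 0), so (-1/2, 1/2) is indeed a critical point.
The Hessian of U is constant: H = [[12, 2], [2, 6]].
det(H) = 12·6 − 2² = 68.
det(H) > 0 and tr(H) = 18 > 0, so H is positive definite and the point is a local minimum.

local minimum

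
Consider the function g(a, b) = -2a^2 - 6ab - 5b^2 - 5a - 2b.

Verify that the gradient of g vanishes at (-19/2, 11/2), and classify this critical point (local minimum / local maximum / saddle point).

∇g = (-4a - 6b - 5, -6a - 10b - 2); substituting (-19/2, 11/2) gives ∇g = (0, 0), so (-19/2, 11/2) is indeed a critical point.
The Hessian of g is constant: H = [[-4, -6], [-6, -10]].
det(H) = (-4)·(-10) − (-6)² = 4.
det(H) > 0 and tr(H) = -14 < 0, so H is negative definite and the point is a local maximum.

local maximum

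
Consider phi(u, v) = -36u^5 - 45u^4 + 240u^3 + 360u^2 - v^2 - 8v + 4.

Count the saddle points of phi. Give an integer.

2

phi separates as a function of u plus a function of v, so ∇phi=0 decouples.
∂phi/∂u = -180u(u - 2)(u + 1)(u + 2) = 0 at u ∈ {-2, -1, 0, 2}; ∂phi/∂v = -2(v + 4) = 0 at v ∈ {-4}.
The Hessian is diagonal: diag(phi_uu, phi_vv). Second derivatives: phi_uu(-2)=1440, phi_uu(-1)=-540, phi_uu(0)=720, phi_uu(2)=-4320; phi_vv(-4)=-2.
Saddle points occur where the two diagonal entries have opposite signs: (-2, -4), (0, -4). Count: 2.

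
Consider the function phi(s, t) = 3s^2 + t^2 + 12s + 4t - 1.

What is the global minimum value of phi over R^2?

phi(s,t) separates as P(s) + Q(t) − 1, so its minimum is min P + min Q − 1.
P'(s) = 6s + 12 vanishes at s ∈ {-2}; Q'(t) = 2(t + 2) vanishes at t ∈ {-2}.
Local minima of P (where P''>0): P(-2)=-12. Local minima of Q: Q(-2)=-4.
So the global minimum of phi is P(-2) + Q(-2) − 1 = -12 − 4 − 1 = -17, attained at (-2, -2).

-17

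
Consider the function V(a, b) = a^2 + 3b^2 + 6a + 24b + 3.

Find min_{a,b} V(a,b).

V(a,b) separates as P(a) + Q(b) + 3, so its minimum is min P + min Q + 3.
P'(a) = 2a + 6 vanishes at a ∈ {-3}; Q'(b) = 6b + 24 vanishes at b ∈ {-4}.
Local minima of P (where P''>0): P(-3)=-9. Local minima of Q: Q(-4)=-48.
So the global minimum of V is P(-3) + Q(-4) + 3 = -9 − 48 + 3 = -54, attained at (-3, -4).

-54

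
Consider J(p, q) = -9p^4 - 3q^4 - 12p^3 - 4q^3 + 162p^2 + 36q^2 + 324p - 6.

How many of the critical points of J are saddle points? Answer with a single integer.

J separates as a function of p plus a function of q, so ∇J=0 decouples.
∂J/∂p = -36(p - 3)(p + 1)(p + 3) = 0 at p ∈ {-3, -1, 3}; ∂J/∂q = -12q(q - 2)(q + 3) = 0 at q ∈ {-3, 0, 2}.
The Hessian is diagonal: diag(J_pp, J_qq). Second derivatives: J_pp(-3)=-432, J_pp(-1)=288, J_pp(3)=-864; J_qq(-3)=-180, J_qq(0)=72, J_qq(2)=-120.
Saddle points occur where the two diagonal entries have opposite signs: (-3, 0), (-1, -3), (-1, 2), (3, 0). Count: 4.

4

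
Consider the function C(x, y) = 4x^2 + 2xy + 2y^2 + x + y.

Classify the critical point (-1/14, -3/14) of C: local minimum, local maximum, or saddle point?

The Hessian of C is constant: H = [[8, 2], [2, 4]].
det(H) = 8·4 − 2² = 28.
det(H) > 0 and tr(H) = 12 > 0, so H is positive definite and the point is a local minimum.

local minimum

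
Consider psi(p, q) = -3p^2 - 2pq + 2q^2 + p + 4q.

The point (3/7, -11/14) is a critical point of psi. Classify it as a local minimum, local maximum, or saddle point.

The Hessian of psi is constant: H = [[-6, -2], [-2, 4]].
det(H) = (-6)·4 − (-2)² = -28.
Since det(H) < 0, H is indefinite and the critical point is a saddle point.

saddle point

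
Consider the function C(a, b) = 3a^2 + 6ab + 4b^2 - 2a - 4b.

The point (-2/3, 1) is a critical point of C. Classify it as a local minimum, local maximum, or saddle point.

local minimum

The Hessian of C is constant: H = [[6, 6], [6, 8]].
det(H) = 6·8 − 6² = 12.
det(H) > 0 and tr(H) = 14 > 0, so H is positive definite and the point is a local minimum.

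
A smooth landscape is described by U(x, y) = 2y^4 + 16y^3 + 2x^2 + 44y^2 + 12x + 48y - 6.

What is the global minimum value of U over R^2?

-42

U(x,y) separates as P(x) + Q(y) − 6, so its minimum is min P + min Q − 6.
P'(x) = 4x + 12 vanishes at x ∈ {-3}; Q'(y) = 8(y + 1)(y + 2)(y + 3) vanishes at y ∈ {-3, -2, -1}.
Local minima of P (where P''>0): P(-3)=-18. Local minima of Q: Q(-3)=-18, Q(-1)=-18.
So the global minimum of U is P(-3) + Q(-3) − 6 = -18 − 18 − 6 = -42, attained at (-3, -3).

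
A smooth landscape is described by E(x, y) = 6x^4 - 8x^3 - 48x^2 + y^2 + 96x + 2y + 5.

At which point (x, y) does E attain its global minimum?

E(x,y) separates as P(x) + Q(y) + 5, so its minimum is min P + min Q + 5.
P'(x) = 24(x - 2)(x - 1)(x + 2) vanishes at x ∈ {-2, 1, 2}; Q'(y) = 2y + 2 vanishes at y ∈ {-1}.
Local minima of P (where P''>0): P(-2)=-224, P(2)=32. Local minima of Q: Q(-1)=-1.
So the global minimum of E is P(-2) + Q(-1) + 5 = -224 − 1 + 5 = -220, attained at (-2, -1).

(-2, -1)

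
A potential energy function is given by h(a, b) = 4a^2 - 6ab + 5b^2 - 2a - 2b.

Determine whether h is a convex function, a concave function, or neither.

convex

h is quadratic, so its Hessian is the constant matrix H = [[8, -6], [-6, 10]].
det(H) = 44, tr(H) = 18.
det(H) > 0 and tr(H) > 0, so H is positive definite everywhere: convex.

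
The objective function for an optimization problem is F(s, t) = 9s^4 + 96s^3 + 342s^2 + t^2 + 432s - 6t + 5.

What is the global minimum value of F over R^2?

F(s,t) separates as P(s) + Q(t) + 5, so its minimum is min P + min Q + 5.
P'(s) = 36(s + 1)(s + 3)(s + 4) vanishes at s ∈ {-4, -3, -1}; Q'(t) = 2(t - 3) vanishes at t ∈ {3}.
Local minima of P (where P''>0): P(-4)=-96, P(-1)=-177. Local minima of Q: Q(3)=-9.
So the global minimum of F is P(-1) + Q(3) + 5 = -177 − 9 + 5 = -181, attained at (-1, 3).

-181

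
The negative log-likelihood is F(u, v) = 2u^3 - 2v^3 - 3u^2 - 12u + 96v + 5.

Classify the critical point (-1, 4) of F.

The mixed partial ∂²F/∂u∂v is 0, so the Hessian at any point is diag(F_uu, F_vv) = diag(6(2u - 1), -12v).
At (-1, 4): H = diag(-18, -48).
Both eigenvalues are negative, so H is negative definite: a local maximum.

local maximum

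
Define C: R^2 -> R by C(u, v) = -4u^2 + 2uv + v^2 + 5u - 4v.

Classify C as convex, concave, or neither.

neither

C is quadratic, so its Hessian is the constant matrix H = [[-8, 2], [2, 2]].
det(H) = -20, tr(H) = -6.
det(H) < 0, so H is indefinite: neither convex nor concave.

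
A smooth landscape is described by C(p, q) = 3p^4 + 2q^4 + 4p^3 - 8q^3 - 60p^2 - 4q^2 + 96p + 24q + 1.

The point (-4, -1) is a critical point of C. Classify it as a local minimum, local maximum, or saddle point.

local minimum

The mixed partial ∂²C/∂p∂q is 0, so the Hessian at any point is diag(C_pp, C_qq) = diag(12(3p^2 + 2p - 10), 8(3q^2 - 6q - 1)).
At (-4, -1): H = diag(360, 64).
Both eigenvalues are positive, so H is positive definite: a local minimum.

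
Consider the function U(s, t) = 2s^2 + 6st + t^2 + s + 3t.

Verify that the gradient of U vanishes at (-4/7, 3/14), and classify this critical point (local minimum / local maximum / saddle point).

saddle point

∇U = (4s + 6t + 1, 6s + 2t + 3); substituting (-4/7, 3/14) gives ∇U = (0, 0), so (-4/7, 3/14) is indeed a critical point.
The Hessian of U is constant: H = [[4, 6], [6, 2]].
det(H) = 4·2 − 6² = -28.
Since det(H) < 0, H is indefinite and the critical point is a saddle point.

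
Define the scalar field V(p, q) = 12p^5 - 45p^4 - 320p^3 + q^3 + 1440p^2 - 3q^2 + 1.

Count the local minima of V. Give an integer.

2

V separates as a function of p plus a function of q, so ∇V=0 decouples.
∂V/∂p = 60p(p - 4)(p - 3)(p + 4) = 0 at p ∈ {-4, 0, 3, 4}; ∂V/∂q = 3q(q - 2) = 0 at q ∈ {0, 2}.
The Hessian is diagonal: diag(V_pp, V_qq). Second derivatives: V_pp(-4)=-13440, V_pp(0)=2880, V_pp(3)=-1260, V_pp(4)=1920; V_qq(0)=-6, V_qq(2)=6.
Local minima occur where both diagonal entries positive: (0, 2), (4, 2). Count: 2.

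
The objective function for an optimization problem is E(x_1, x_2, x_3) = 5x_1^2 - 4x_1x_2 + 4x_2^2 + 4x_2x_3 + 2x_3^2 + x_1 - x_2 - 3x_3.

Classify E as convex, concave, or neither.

convex

E is quadratic, so its Hessian is the constant matrix H = [[10, -4, 0], [-4, 8, 4], [0, 4, 4]].
Leading principal minors: 10, 64, 96.
All positive ⇒ H ≻ 0 ⇒ convex.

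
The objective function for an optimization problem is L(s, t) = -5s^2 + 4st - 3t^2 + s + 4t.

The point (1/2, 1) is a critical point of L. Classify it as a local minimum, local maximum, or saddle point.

local maximum

The Hessian of L is constant: H = [[-10, 4], [4, -6]].
det(H) = (-10)·(-6) − 4² = 44.
det(H) > 0 and tr(H) = -16 < 0, so H is negative definite and the point is a local maximum.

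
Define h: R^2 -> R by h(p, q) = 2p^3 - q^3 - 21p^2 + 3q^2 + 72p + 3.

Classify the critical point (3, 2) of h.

The mixed partial ∂²h/∂p∂q is 0, so the Hessian at any point is diag(h_pp, h_qq) = diag(6(2p - 7), 6(-q + 1)).
At (3, 2): H = diag(-6, -6).
Both eigenvalues are negative, so H is negative definite: a local maximum.

local maximum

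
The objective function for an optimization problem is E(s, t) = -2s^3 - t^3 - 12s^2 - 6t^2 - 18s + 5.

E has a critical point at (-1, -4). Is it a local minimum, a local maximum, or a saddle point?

The mixed partial ∂²E/∂s∂t is 0, so the Hessian at any point is diag(E_ss, E_tt) = diag(-12(s + 2), -6(t + 2)).
At (-1, -4): H = diag(-12, 12).
The eigenvalues have opposite signs, so H is indefinite: a saddle point.

saddle point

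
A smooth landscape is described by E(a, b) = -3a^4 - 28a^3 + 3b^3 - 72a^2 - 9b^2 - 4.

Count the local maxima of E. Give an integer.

2

E separates as a function of a plus a function of b, so ∇E=0 decouples.
∂E/∂a = -12a(a + 3)(a + 4) = 0 at a ∈ {-4, -3, 0}; ∂E/∂b = 9b(b - 2) = 0 at b ∈ {0, 2}.
The Hessian is diagonal: diag(E_aa, E_bb). Second derivatives: E_aa(-4)=-48, E_aa(-3)=36, E_aa(0)=-144; E_bb(0)=-18, E_bb(2)=18.
Local maxima occur where both diagonal entries negative: (-4, 0), (0, 0). Count: 2.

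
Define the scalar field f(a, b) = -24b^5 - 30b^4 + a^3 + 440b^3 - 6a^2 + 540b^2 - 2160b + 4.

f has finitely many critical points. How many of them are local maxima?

f separates as a function of a plus a function of b, so ∇f=0 decouples.
∂f/∂a = 3a(a - 4) = 0 at a ∈ {0, 4}; ∂f/∂b = -120(b - 3)(b - 1)(b + 2)(b + 3) = 0 at b ∈ {-3, -2, 1, 3}.
The Hessian is diagonal: diag(f_aa, f_bb). Second derivatives: f_aa(0)=-12, f_aa(4)=12; f_bb(-3)=2880, f_bb(-2)=-1800, f_bb(1)=2880, f_bb(3)=-7200.
Local maxima occur where both diagonal entries negative: (0, -2), (0, 3). Count: 2.

2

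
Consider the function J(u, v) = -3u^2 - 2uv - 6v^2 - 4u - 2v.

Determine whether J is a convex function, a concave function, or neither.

J is quadratic, so its Hessian is the constant matrix H = [[-6, -2], [-2, -12]].
det(H) = 68, tr(H) = -18.
det(H) > 0 and tr(H) < 0, so H is negative definite everywhere: concave.

concave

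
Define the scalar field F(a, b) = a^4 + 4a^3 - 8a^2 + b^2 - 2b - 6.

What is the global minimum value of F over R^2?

-135

F(a,b) separates as P(a) + Q(b) − 6, so its minimum is min P + min Q − 6.
P'(a) = 4a(a - 1)(a + 4) vanishes at a ∈ {-4, 0, 1}; Q'(b) = 2b - 2 vanishes at b ∈ {1}.
Local minima of P (where P''>0): P(-4)=-128, P(1)=-3. Local minima of Q: Q(1)=-1.
So the global minimum of F is P(-4) + Q(1) − 6 = -128 − 1 − 6 = -135, attained at (-4, 1).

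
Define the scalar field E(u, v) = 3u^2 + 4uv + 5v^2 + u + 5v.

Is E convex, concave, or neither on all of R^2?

E is quadratic, so its Hessian is the constant matrix H = [[6, 4], [4, 10]].
det(H) = 44, tr(H) = 16.
det(H) > 0 and tr(H) > 0, so H is positive definite everywhere: convex.

convex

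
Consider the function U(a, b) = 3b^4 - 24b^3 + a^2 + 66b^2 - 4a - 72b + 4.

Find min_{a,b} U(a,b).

-27

U(a,b) separates as P(a) + Q(b) + 4, so its minimum is min P + min Q + 4.
P'(a) = 2a - 4 vanishes at a ∈ {2}; Q'(b) = 12(b - 3)(b - 2)(b - 1) vanishes at b ∈ {1, 2, 3}.
Local minima of P (where P''>0): P(2)=-4. Local minima of Q: Q(1)=-27, Q(3)=-27.
So the global minimum of U is P(2) + Q(1) + 4 = -4 − 27 + 4 = -27, attained at (2, 1).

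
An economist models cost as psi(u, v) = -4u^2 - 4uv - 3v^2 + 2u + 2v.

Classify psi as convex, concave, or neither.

concave

psi is quadratic, so its Hessian is the constant matrix H = [[-8, -4], [-4, -6]].
det(H) = 32, tr(H) = -14.
det(H) > 0 and tr(H) < 0, so H is negative definite everywhere: concave.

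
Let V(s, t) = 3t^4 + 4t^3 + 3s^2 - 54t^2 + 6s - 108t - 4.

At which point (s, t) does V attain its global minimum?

(-1, 3)

V(s,t) separates as P(s) + Q(t) − 4, so its minimum is min P + min Q − 4.
P'(s) = 6s + 6 vanishes at s ∈ {-1}; Q'(t) = 12(t - 3)(t + 1)(t + 3) vanishes at t ∈ {-3, -1, 3}.
Local minima of P (where P''>0): P(-1)=-3. Local minima of Q: Q(-3)=-27, Q(3)=-459.
So the global minimum of V is P(-1) + Q(3) − 4 = -3 − 459 − 4 = -466, attained at (-1, 3).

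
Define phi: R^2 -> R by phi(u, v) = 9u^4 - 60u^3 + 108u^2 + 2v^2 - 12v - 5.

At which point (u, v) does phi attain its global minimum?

(0, 3)

phi(u,v) separates as P(u) + Q(v) − 5, so its minimum is min P + min Q − 5.
P'(u) = 36u(u - 3)(u - 2) vanishes at u ∈ {0, 2, 3}; Q'(v) = 4v - 12 vanishes at v ∈ {3}.
Local minima of P (where P''>0): P(0)=0, P(3)=81. Local minima of Q: Q(3)=-18.
So the global minimum of phi is P(0) + Q(3) − 5 = 0 − 18 − 5 = -23, attained at (0, 3).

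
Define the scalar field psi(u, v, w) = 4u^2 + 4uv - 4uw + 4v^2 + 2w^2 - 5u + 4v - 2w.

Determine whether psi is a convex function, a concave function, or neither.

convex

psi is quadratic, so its Hessian is the constant matrix H = [[8, 4, -4], [4, 8, 0], [-4, 0, 4]].
Leading principal minors: 8, 48, 64.
All positive ⇒ H ≻ 0 ⇒ convex.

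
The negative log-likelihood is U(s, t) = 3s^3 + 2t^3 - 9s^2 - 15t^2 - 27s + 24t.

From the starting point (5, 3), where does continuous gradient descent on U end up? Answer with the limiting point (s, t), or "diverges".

U is separable, so gradient descent decouples: s follows -∂U/∂s, t follows -∂U/∂t.
∂U/∂s = 9(s - 3)(s + 1); at s=5 this is 108, so s decreases.
∂U/∂t = 6(t - 4)(t - 1); at t=3 this is -12, so t increases.
s converges to its nearest critical value 3 (a local min of the s-part); t converges to 4. The iterate converges to (3, 4).

(3, 4)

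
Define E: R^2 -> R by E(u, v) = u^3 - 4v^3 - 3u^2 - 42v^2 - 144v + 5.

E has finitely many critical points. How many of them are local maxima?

E separates as a function of u plus a function of v, so ∇E=0 decouples.
∂E/∂u = 3u(u - 2) = 0 at u ∈ {0, 2}; ∂E/∂v = -12(v + 3)(v + 4) = 0 at v ∈ {-4, -3}.
The Hessian is diagonal: diag(E_uu, E_vv). Second derivatives: E_uu(0)=-6, E_uu(2)=6; E_vv(-4)=12, E_vv(-3)=-12.
Local maxima occur where both diagonal entries negative: (0, -3). Count: 1.

1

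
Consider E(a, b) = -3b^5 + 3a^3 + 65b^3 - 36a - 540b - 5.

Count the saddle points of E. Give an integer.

E separates as a function of a plus a function of b, so ∇E=0 decouples.
∂E/∂a = 9(a - 2)(a + 2) = 0 at a ∈ {-2, 2}; ∂E/∂b = -15(b - 3)(b - 2)(b + 2)(b + 3) = 0 at b ∈ {-3, -2, 2, 3}.
The Hessian is diagonal: diag(E_aa, E_bb). Second derivatives: E_aa(-2)=-36, E_aa(2)=36; E_bb(-3)=450, E_bb(-2)=-300, E_bb(2)=300, E_bb(3)=-450.
Saddle points occur where the two diagonal entries have opposite signs: (-2, -3), (-2, 2), (2, -2), (2, 3). Count: 4.

4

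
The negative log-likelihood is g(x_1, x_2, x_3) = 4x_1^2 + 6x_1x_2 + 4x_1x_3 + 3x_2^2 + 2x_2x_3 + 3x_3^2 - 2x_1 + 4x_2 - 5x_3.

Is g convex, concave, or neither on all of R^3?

g is quadratic, so its Hessian is the constant matrix H = [[8, 6, 4], [6, 6, 2], [4, 2, 6]].
Leading principal minors: 8, 12, 40.
All positive ⇒ H ≻ 0 ⇒ convex.

convex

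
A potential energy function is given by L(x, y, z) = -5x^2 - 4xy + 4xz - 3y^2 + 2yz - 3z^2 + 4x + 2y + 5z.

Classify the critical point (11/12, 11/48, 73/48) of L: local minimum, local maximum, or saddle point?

local maximum

The Hessian is constant: H = [[-10, -4, 4], [-4, -6, 2], [4, 2, -6]].
Leading principal minors: Δ₁ = -10, Δ₂ = 44, Δ₃ = -192.
The minors alternate sign starting negative (−, +, −), so H is negative definite: a local maximum.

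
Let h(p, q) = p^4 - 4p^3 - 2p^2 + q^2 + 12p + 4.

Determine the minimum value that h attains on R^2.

h(p,q) separates as A(p) + B(q) + 4, so its minimum is min A + min B + 4.
A'(p) = 4(p - 3)(p - 1)(p + 1) vanishes at p ∈ {-1, 1, 3}; B'(q) = 2q vanishes at q ∈ {0}.
Local minima of A (where A''>0): A(-1)=-9, A(3)=-9. Local minima of B: B(0)=0.
So the global minimum of h is A(-1) + B(0) + 4 = -9 + 0 + 4 = -5, attained at (-1, 0).

-5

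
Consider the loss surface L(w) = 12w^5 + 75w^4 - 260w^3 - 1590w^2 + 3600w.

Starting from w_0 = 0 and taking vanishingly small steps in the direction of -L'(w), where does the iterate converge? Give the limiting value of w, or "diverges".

L'(w) = 60(w - 3)(w - 1)(w + 4)(w + 5), so L'(0) = 3600.
Gradient descent moves in the -L' direction, i.e. w is decreasing.
The nearest critical point in that direction is w = -4, where L'' = 2100 > 0 (a local minimum). The iterate converges there.

-4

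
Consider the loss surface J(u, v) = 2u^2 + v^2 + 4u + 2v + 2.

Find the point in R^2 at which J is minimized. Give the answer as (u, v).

(-1, -1)

J(u,v) separates as P(u) + Q(v) + 2, so its minimum is min P + min Q + 2.
P'(u) = 4u + 4 vanishes at u ∈ {-1}; Q'(v) = 2v + 2 vanishes at v ∈ {-1}.
Local minima of P (where P''>0): P(-1)=-2. Local minima of Q: Q(-1)=-1.
So the global minimum of J is P(-1) + Q(-1) + 2 = -2 − 1 + 2 = -1, attained at (-1, -1).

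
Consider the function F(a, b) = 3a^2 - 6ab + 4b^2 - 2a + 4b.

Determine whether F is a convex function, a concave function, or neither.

convex

F is quadratic, so its Hessian is the constant matrix H = [[6, -6], [-6, 8]].
det(H) = 12, tr(H) = 14.
det(H) > 0 and tr(H) > 0, so H is positive definite everywhere: convex.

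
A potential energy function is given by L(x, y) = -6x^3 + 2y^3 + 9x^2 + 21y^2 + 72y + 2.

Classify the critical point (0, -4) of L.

The mixed partial ∂²L/∂x∂y is 0, so the Hessian at any point is diag(L_xx, L_yy) = diag(18(-2x + 1), 6(2y + 7)).
At (0, -4): H = diag(18, -6).
The eigenvalues have opposite signs, so H is indefinite: a saddle point.

saddle point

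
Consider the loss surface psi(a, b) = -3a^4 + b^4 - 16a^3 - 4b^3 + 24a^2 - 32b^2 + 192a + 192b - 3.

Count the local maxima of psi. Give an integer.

2

psi separates as a function of a plus a function of b, so ∇psi=0 decouples.
∂psi/∂a = -12(a - 2)(a + 2)(a + 4) = 0 at a ∈ {-4, -2, 2}; ∂psi/∂b = 4(b - 4)(b - 3)(b + 4) = 0 at b ∈ {-4, 3, 4}.
The Hessian is diagonal: diag(psi_aa, psi_bb). Second derivatives: psi_aa(-4)=-144, psi_aa(-2)=96, psi_aa(2)=-288; psi_bb(-4)=224, psi_bb(3)=-28, psi_bb(4)=32.
Local maxima occur where both diagonal entries negative: (-4, 3), (2, 3). Count: 2.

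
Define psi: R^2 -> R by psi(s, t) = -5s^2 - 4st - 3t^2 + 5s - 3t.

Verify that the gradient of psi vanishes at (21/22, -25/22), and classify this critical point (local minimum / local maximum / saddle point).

∇psi = (-10s - 4t + 5, -4s - 6t - 3); substituting (21/22, -25/22) gives ∇psi = (0, 0), so (21/22, -25/22) is indeed a critical point.
The Hessian of psi is constant: H = [[-10, -4], [-4, -6]].
det(H) = (-10)·(-6) − (-4)² = 44.
det(H) > 0 and tr(H) = -16 < 0, so H is negative definite and the point is a local maximum.

local maximum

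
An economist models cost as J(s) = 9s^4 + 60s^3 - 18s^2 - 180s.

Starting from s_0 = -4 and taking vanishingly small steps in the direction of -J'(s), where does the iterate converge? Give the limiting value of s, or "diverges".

-5

J'(s) = 36(s - 1)(s + 1)(s + 5), so J'(-4) = 540.
Gradient descent moves in the -J' direction, i.e. s is decreasing.
The nearest critical point in that direction is s = -5, where J'' = 864 > 0 (a local minimum). The iterate converges there.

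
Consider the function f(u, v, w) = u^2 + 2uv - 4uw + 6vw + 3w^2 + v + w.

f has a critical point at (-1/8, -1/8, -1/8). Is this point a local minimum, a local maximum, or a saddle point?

saddle point

The Hessian is constant: H = [[2, 2, -4], [2, 0, 6], [-4, 6, 6]].
Leading principal minors: Δ₁ = 2, Δ₂ = -4, Δ₃ = -192.
The minors fit neither the all-positive nor the alternating-sign pattern, so H is indefinite: a saddle point.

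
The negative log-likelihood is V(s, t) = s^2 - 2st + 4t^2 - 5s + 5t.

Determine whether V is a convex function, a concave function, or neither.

V is quadratic, so its Hessian is the constant matrix H = [[2, -2], [-2, 8]].
det(H) = 12, tr(H) = 10.
det(H) > 0 and tr(H) > 0, so H is positive definite everywhere: convex.

convex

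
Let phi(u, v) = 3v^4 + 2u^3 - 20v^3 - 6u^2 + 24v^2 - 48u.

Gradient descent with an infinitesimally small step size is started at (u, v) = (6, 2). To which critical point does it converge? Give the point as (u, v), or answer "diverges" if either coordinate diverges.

(4, 4)

phi is separable, so gradient descent decouples: u follows -∂phi/∂u, v follows -∂phi/∂v.
∂phi/∂u = 6(u - 4)(u + 2); at u=6 this is 96, so u decreases.
∂phi/∂v = 12v(v - 4)(v - 1); at v=2 this is -48, so v increases.
u converges to its nearest critical value 4 (a local min of the u-part); v converges to 4. The iterate converges to (4, 4).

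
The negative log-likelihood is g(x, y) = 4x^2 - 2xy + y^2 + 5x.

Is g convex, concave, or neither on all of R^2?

g is quadratic, so its Hessian is the constant matrix H = [[8, -2], [-2, 2]].
det(H) = 12, tr(H) = 10.
det(H) > 0 and tr(H) > 0, so H is positive definite everywhere: convex.

convex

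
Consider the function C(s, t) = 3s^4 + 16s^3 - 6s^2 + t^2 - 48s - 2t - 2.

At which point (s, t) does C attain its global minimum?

(-4, 1)

C(s,t) separates as P(s) + Q(t) − 2, so its minimum is min P + min Q − 2.
P'(s) = 12(s - 1)(s + 1)(s + 4) vanishes at s ∈ {-4, -1, 1}; Q'(t) = 2(t - 1) vanishes at t ∈ {1}.
Local minima of P (where P''>0): P(-4)=-160, P(1)=-35. Local minima of Q: Q(1)=-1.
So the global minimum of C is P(-4) + Q(1) − 2 = -160 − 1 − 2 = -163, attained at (-4, 1).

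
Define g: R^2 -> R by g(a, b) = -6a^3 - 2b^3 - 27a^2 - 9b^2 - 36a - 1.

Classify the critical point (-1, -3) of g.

The mixed partial ∂²g/∂a∂b is 0, so the Hessian at any point is diag(g_aa, g_bb) = diag(-18(2a + 3), -6(2b + 3)).
At (-1, -3): H = diag(-18, 18).
The eigenvalues have opposite signs, so H is indefinite: a saddle point.

saddle point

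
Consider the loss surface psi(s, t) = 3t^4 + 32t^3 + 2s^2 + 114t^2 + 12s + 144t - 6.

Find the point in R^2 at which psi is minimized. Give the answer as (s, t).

(-3, -1)

psi(s,t) separates as P(s) + Q(t) − 6, so its minimum is min P + min Q − 6.
P'(s) = 4s + 12 vanishes at s ∈ {-3}; Q'(t) = 12(t + 1)(t + 3)(t + 4) vanishes at t ∈ {-4, -3, -1}.
Local minima of P (where P''>0): P(-3)=-18. Local minima of Q: Q(-4)=-32, Q(-1)=-59.
So the global minimum of psi is P(-3) + Q(-1) − 6 = -18 − 59 − 6 = -83, attained at (-3, -1).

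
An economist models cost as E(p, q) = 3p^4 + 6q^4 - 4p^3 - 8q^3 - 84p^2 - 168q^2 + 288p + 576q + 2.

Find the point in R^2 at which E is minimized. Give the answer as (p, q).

(-4, -4)

E(p,q) separates as A(p) + B(q) + 2, so its minimum is min A + min B + 2.
A'(p) = 12(p - 3)(p - 2)(p + 4) vanishes at p ∈ {-4, 2, 3}; B'(q) = 24(q - 3)(q - 2)(q + 4) vanishes at q ∈ {-4, 2, 3}.
Local minima of A (where A''>0): A(-4)=-1472, A(3)=243. Local minima of B: B(-4)=-2944, B(3)=486.
So the global minimum of E is A(-4) + B(-4) + 2 = -1472 − 2944 + 2 = -4414, attained at (-4, -4).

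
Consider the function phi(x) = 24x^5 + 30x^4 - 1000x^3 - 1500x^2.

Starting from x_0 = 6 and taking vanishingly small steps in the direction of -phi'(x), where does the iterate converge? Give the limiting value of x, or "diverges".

phi'(x) = 120x(x - 5)(x + 1)(x + 5), so phi'(6) = 55440.
Gradient descent moves in the -phi' direction, i.e. x is decreasing.
The nearest critical point in that direction is x = 5, where phi'' = 36000 > 0 (a local minimum). The iterate converges there.

5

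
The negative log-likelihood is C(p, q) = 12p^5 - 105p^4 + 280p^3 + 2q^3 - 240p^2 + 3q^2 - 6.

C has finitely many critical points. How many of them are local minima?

C separates as a function of p plus a function of q, so ∇C=0 decouples.
∂C/∂p = 60p(p - 4)(p - 2)(p - 1) = 0 at p ∈ {0, 1, 2, 4}; ∂C/∂q = 6q(q + 1) = 0 at q ∈ {-1, 0}.
The Hessian is diagonal: diag(C_pp, C_qq). Second derivatives: C_pp(0)=-480, C_pp(1)=180, C_pp(2)=-240, C_pp(4)=1440; C_qq(-1)=-6, C_qq(0)=6.
Local minima occur where both diagonal entries positive: (1, 0), (4, 0). Count: 2.

2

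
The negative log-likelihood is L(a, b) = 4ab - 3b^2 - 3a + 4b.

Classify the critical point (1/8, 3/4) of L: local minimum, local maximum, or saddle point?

The Hessian of L is constant: H = [[0, 4], [4, -6]].
det(H) = 0·(-6) − 4² = -16.
Since det(H) < 0, H is indefinite and the critical point is a saddle point.

saddle point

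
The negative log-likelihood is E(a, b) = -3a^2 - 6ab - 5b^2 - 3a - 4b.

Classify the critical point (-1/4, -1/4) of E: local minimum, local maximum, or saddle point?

The Hessian of E is constant: H = [[-6, -6], [-6, -10]].
det(H) = (-6)·(-10) − (-6)² = 24.
det(H) > 0 and tr(H) = -16 < 0, so H is negative definite and the point is a local maximum.

local maximum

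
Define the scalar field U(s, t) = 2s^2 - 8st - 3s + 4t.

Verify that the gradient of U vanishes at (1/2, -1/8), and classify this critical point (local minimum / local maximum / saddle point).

∇U = (4s - 8t - 3, -8s + 4); substituting (1/2, -1/8) gives ∇U = (0, 0), so (1/2, -1/8) is indeed a critical point.
The Hessian of U is constant: H = [[4, -8], [-8, 0]].
det(H) = 4·0 − (-8)² = -64.
Since det(H) < 0, H is indefinite and the critical point is a saddle point.

saddle point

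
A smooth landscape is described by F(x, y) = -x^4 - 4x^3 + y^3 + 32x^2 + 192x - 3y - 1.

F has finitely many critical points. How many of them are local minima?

1

F separates as a function of x plus a function of y, so ∇F=0 decouples.
∂F/∂x = -4(x - 4)(x + 3)(x + 4) = 0 at x ∈ {-4, -3, 4}; ∂F/∂y = 3(y - 1)(y + 1) = 0 at y ∈ {-1, 1}.
The Hessian is diagonal: diag(F_xx, F_yy). Second derivatives: F_xx(-4)=-32, F_xx(-3)=28, F_xx(4)=-224; F_yy(-1)=-6, F_yy(1)=6.
Local minima occur where both diagonal entries positive: (-3, 1). Count: 1.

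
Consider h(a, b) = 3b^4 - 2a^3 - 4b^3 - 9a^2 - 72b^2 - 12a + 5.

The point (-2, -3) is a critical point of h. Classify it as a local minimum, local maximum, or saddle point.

local minimum

The mixed partial ∂²h/∂a∂b is 0, so the Hessian at any point is diag(h_aa, h_bb) = diag(-6(2a + 3), 12(3b^2 - 2b - 12)).
At (-2, -3): H = diag(6, 252).
Both eigenvalues are positive, so H is positive definite: a local minimum.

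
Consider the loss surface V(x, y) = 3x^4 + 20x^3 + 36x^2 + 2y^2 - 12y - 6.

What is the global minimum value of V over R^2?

V(x,y) separates as P(x) + Q(y) − 6, so its minimum is min P + min Q − 6.
P'(x) = 12x(x + 2)(x + 3) vanishes at x ∈ {-3, -2, 0}; Q'(y) = 4y - 12 vanishes at y ∈ {3}.
Local minima of P (where P''>0): P(-3)=27, P(0)=0. Local minima of Q: Q(3)=-18.
So the global minimum of V is P(0) + Q(3) − 6 = 0 − 18 − 6 = -24, attained at (0, 3).

-24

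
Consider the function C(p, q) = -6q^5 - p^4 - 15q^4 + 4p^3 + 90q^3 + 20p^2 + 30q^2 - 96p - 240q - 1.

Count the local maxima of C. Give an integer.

4

C separates as a function of p plus a function of q, so ∇C=0 decouples.
∂C/∂p = -4(p - 4)(p - 2)(p + 3) = 0 at p ∈ {-3, 2, 4}; ∂C/∂q = -30(q - 2)(q - 1)(q + 1)(q + 4) = 0 at q ∈ {-4, -1, 1, 2}.
The Hessian is diagonal: diag(C_pp, C_qq). Second derivatives: C_pp(-3)=-140, C_pp(2)=40, C_pp(4)=-56; C_qq(-4)=2700, C_qq(-1)=-540, C_qq(1)=300, C_qq(2)=-540.
Local maxima occur where both diagonal entries negative: (-3, -1), (-3, 2), (4, -1), (4, 2). Count: 4.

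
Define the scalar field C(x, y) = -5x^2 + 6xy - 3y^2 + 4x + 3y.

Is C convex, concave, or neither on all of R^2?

C is quadratic, so its Hessian is the constant matrix H = [[-10, 6], [6, -6]].
det(H) = 24, tr(H) = -16.
det(H) > 0 and tr(H) < 0, so H is negative definite everywhere: concave.

concave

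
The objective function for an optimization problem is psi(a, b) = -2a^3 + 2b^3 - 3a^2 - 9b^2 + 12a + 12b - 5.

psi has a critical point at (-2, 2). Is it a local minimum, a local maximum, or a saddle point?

The mixed partial ∂²psi/∂a∂b is 0, so the Hessian at any point is diag(psi_aa, psi_bb) = diag(-6(2a + 1), 6(2b - 3)).
At (-2, 2): H = diag(18, 6).
Both eigenvalues are positive, so H is positive definite: a local minimum.

local minimum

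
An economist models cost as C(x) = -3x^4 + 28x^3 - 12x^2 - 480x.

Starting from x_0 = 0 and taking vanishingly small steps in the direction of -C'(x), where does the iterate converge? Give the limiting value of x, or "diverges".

4

C'(x) = -12(x - 5)(x - 4)(x + 2), so C'(0) = -480.
Gradient descent moves in the -C' direction, i.e. x is increasing.
The nearest critical point in that direction is x = 4, where C'' = 72 > 0 (a local minimum). The iterate converges there.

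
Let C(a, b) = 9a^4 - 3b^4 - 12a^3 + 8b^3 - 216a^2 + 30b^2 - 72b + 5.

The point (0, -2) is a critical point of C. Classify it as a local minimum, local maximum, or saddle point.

local maximum

The mixed partial ∂²C/∂a∂b is 0, so the Hessian at any point is diag(C_aa, C_bb) = diag(36(3a^2 - 2a - 12), 12(-3b^2 + 4b + 5)).
At (0, -2): H = diag(-432, -180).
Both eigenvalues are negative, so H is negative definite: a local maximum.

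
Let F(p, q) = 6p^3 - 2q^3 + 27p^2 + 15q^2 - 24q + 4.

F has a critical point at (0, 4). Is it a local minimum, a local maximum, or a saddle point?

saddle point

The mixed partial ∂²F/∂p∂q is 0, so the Hessian at any point is diag(F_pp, F_qq) = diag(18(2p + 3), 6(-2q + 5)).
At (0, 4): H = diag(54, -18).
The eigenvalues have opposite signs, so H is indefinite: a saddle point.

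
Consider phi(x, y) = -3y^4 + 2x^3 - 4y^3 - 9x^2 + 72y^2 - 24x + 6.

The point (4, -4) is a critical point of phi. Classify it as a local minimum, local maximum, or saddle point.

The mixed partial ∂²phi/∂x∂y is 0, so the Hessian at any point is diag(phi_xx, phi_yy) = diag(6(2x - 3), 12(-3y^2 - 2y + 12)).
At (4, -4): H = diag(30, -336).
The eigenvalues have opposite signs, so H is indefinite: a saddle point.

saddle point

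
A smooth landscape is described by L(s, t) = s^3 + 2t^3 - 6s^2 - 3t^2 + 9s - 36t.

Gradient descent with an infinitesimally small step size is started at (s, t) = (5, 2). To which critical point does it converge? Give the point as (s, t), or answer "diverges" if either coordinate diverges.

(3, 3)

L is separable, so gradient descent decouples: s follows -∂L/∂s, t follows -∂L/∂t.
∂L/∂s = 3(s - 3)(s - 1); at s=5 this is 24, so s decreases.
∂L/∂t = 6(t - 3)(t + 2); at t=2 this is -24, so t increases.
s converges to its nearest critical value 3 (a local min of the s-part); t converges to 3. The iterate converges to (3, 3).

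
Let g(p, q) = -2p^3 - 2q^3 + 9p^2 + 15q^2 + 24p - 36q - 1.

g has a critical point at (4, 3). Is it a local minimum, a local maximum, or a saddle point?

The mixed partial ∂²g/∂p∂q is 0, so the Hessian at any point is diag(g_pp, g_qq) = diag(6(-2p + 3), 6(-2q + 5)).
At (4, 3): H = diag(-30, -6).
Both eigenvalues are negative, so H is negative definite: a local maximum.

local maximum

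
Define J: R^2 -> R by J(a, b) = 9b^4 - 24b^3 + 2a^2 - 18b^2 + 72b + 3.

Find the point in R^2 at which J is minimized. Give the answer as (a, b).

J(a,b) separates as P(a) + Q(b) + 3, so its minimum is min P + min Q + 3.
P'(a) = 4a vanishes at a ∈ {0}; Q'(b) = 36(b - 2)(b - 1)(b + 1) vanishes at b ∈ {-1, 1, 2}.
Local minima of P (where P''>0): P(0)=0. Local minima of Q: Q(-1)=-57, Q(2)=24.
So the global minimum of J is P(0) + Q(-1) + 3 = 0 − 57 + 3 = -54, attained at (0, -1).

(0, -1)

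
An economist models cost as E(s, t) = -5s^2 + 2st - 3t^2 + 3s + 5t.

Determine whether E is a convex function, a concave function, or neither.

E is quadratic, so its Hessian is the constant matrix H = [[-10, 2], [2, -6]].
det(H) = 56, tr(H) = -16.
det(H) > 0 and tr(H) < 0, so H is negative definite everywhere: concave.

concave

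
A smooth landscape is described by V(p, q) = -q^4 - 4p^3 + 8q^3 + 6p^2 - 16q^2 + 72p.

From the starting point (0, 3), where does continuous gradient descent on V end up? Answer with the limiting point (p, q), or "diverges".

V is separable, so gradient descent decouples: p follows -∂V/∂p, q follows -∂V/∂q.
∂V/∂p = -12(p - 3)(p + 2); at p=0 this is 72, so p decreases.
∂V/∂q = -4q(q - 4)(q - 2); at q=3 this is 12, so q decreases.
p converges to its nearest critical value -2 (a local min of the p-part); q converges to 2. The iterate converges to (-2, 2).

(-2, 2)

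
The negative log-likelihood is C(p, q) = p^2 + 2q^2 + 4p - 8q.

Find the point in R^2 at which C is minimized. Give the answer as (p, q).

(-2, 2)

C(p,q) separates as A(p) + B(q), so its minimum is min A + min B.
A'(p) = 2p + 4 vanishes at p ∈ {-2}; B'(q) = 4q - 8 vanishes at q ∈ {2}.
Local minima of A (where A''>0): A(-2)=-4. Local minima of B: B(2)=-8.
So the global minimum of C is A(-2) + B(2) = -4 − 8 = -12, attained at (-2, 2).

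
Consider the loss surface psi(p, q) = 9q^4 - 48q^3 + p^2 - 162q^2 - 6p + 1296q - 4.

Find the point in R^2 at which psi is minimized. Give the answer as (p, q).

(3, -3)

psi(p,q) separates as A(p) + B(q) − 4, so its minimum is min A + min B − 4.
A'(p) = 2p - 6 vanishes at p ∈ {3}; B'(q) = 36(q - 4)(q - 3)(q + 3) vanishes at q ∈ {-3, 3, 4}.
Local minima of A (where A''>0): A(3)=-9. Local minima of B: B(-3)=-3321, B(4)=1824.
So the global minimum of psi is A(3) + B(-3) − 4 = -9 − 3321 − 4 = -3334, attained at (3, -3).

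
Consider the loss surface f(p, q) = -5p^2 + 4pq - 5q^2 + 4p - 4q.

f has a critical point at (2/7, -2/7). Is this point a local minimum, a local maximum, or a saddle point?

The Hessian of f is constant: H = [[-10, 4], [4, -10]].
det(H) = (-10)·(-10) − 4² = 84.
det(H) > 0 and tr(H) = -20 < 0, so H is negative definite and the point is a local maximum.

local maximum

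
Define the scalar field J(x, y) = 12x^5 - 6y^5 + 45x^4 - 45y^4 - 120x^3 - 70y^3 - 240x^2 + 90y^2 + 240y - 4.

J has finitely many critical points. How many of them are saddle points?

8

J separates as a function of x plus a function of y, so ∇J=0 decouples.
∂J/∂x = 60x(x - 2)(x + 1)(x + 4) = 0 at x ∈ {-4, -1, 0, 2}; ∂J/∂y = -30(y - 1)(y + 1)(y + 2)(y + 4) = 0 at y ∈ {-4, -2, -1, 1}.
The Hessian is diagonal: diag(J_xx, J_yy). Second derivatives: J_xx(-4)=-4320, J_xx(-1)=540, J_xx(0)=-480, J_xx(2)=2160; J_yy(-4)=900, J_yy(-2)=-180, J_yy(-1)=180, J_yy(1)=-900.
Saddle points occur where the two diagonal entries have opposite signs: (-4, -4), (-4, -1), (-1, -2), (-1, 1), (0, -4), (0, -1), (2, -2), (2, 1). Count: 8.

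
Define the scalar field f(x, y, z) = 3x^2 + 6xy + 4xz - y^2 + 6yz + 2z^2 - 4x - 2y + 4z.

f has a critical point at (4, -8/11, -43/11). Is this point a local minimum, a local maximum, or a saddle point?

saddle point

The Hessian is constant: H = [[6, 6, 4], [6, -2, 6], [4, 6, 4]].
Leading principal minors: Δ₁ = 6, Δ₂ = -48, Δ₃ = -88.
The minors fit neither the all-positive nor the alternating-sign pattern, so H is indefinite: a saddle point.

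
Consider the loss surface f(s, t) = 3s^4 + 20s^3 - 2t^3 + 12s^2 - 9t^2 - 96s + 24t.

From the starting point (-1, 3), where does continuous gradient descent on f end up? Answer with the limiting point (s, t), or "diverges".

diverges

f is separable, so gradient descent decouples: s follows -∂f/∂s, t follows -∂f/∂t.
∂f/∂s = 12(s - 1)(s + 2)(s + 4); at s=-1 this is -72, so s increases.
∂f/∂t = -6(t - 1)(t + 4); at t=3 this is -84, so t increases.
The t-coordinate has no critical point in that direction and runs off to infinity.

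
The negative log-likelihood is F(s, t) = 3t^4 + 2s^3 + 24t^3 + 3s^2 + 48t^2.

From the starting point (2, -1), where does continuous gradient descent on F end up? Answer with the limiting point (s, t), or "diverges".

(0, 0)

F is separable, so gradient descent decouples: s follows -∂F/∂s, t follows -∂F/∂t.
∂F/∂s = 6s(s + 1); at s=2 this is 36, so s decreases.
∂F/∂t = 12t(t + 2)(t + 4); at t=-1 this is -36, so t increases.
s converges to its nearest critical value 0 (a local min of the s-part); t converges to 0. The iterate converges to (0, 0).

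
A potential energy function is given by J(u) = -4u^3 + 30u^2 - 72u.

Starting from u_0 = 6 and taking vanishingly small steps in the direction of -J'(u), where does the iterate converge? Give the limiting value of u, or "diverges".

J'(u) = -12(u - 3)(u - 2), so J'(6) = -144.
Gradient descent moves in the -J' direction, i.e. u is increasing.
There is no critical point above u=6, and J' keeps the same sign, so the iterate runs off to +∞.

diverges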